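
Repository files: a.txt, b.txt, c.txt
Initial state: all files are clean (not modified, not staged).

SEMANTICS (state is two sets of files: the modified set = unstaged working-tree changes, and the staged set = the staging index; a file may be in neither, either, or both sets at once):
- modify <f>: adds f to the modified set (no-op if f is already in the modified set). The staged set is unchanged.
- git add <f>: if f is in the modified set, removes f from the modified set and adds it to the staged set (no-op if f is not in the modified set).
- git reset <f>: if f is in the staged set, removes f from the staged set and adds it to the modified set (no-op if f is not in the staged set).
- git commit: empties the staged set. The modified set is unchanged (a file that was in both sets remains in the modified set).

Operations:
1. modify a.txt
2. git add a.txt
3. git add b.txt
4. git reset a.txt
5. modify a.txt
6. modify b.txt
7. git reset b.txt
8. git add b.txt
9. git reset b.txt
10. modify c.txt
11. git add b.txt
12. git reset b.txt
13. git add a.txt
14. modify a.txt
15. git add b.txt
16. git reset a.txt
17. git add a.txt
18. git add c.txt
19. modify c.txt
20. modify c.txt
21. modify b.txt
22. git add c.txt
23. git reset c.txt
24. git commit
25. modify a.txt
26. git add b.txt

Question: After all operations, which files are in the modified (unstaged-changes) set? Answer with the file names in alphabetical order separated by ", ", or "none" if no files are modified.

Answer: a.txt, c.txt

Derivation:
After op 1 (modify a.txt): modified={a.txt} staged={none}
After op 2 (git add a.txt): modified={none} staged={a.txt}
After op 3 (git add b.txt): modified={none} staged={a.txt}
After op 4 (git reset a.txt): modified={a.txt} staged={none}
After op 5 (modify a.txt): modified={a.txt} staged={none}
After op 6 (modify b.txt): modified={a.txt, b.txt} staged={none}
After op 7 (git reset b.txt): modified={a.txt, b.txt} staged={none}
After op 8 (git add b.txt): modified={a.txt} staged={b.txt}
After op 9 (git reset b.txt): modified={a.txt, b.txt} staged={none}
After op 10 (modify c.txt): modified={a.txt, b.txt, c.txt} staged={none}
After op 11 (git add b.txt): modified={a.txt, c.txt} staged={b.txt}
After op 12 (git reset b.txt): modified={a.txt, b.txt, c.txt} staged={none}
After op 13 (git add a.txt): modified={b.txt, c.txt} staged={a.txt}
After op 14 (modify a.txt): modified={a.txt, b.txt, c.txt} staged={a.txt}
After op 15 (git add b.txt): modified={a.txt, c.txt} staged={a.txt, b.txt}
After op 16 (git reset a.txt): modified={a.txt, c.txt} staged={b.txt}
After op 17 (git add a.txt): modified={c.txt} staged={a.txt, b.txt}
After op 18 (git add c.txt): modified={none} staged={a.txt, b.txt, c.txt}
After op 19 (modify c.txt): modified={c.txt} staged={a.txt, b.txt, c.txt}
After op 20 (modify c.txt): modified={c.txt} staged={a.txt, b.txt, c.txt}
After op 21 (modify b.txt): modified={b.txt, c.txt} staged={a.txt, b.txt, c.txt}
After op 22 (git add c.txt): modified={b.txt} staged={a.txt, b.txt, c.txt}
After op 23 (git reset c.txt): modified={b.txt, c.txt} staged={a.txt, b.txt}
After op 24 (git commit): modified={b.txt, c.txt} staged={none}
After op 25 (modify a.txt): modified={a.txt, b.txt, c.txt} staged={none}
After op 26 (git add b.txt): modified={a.txt, c.txt} staged={b.txt}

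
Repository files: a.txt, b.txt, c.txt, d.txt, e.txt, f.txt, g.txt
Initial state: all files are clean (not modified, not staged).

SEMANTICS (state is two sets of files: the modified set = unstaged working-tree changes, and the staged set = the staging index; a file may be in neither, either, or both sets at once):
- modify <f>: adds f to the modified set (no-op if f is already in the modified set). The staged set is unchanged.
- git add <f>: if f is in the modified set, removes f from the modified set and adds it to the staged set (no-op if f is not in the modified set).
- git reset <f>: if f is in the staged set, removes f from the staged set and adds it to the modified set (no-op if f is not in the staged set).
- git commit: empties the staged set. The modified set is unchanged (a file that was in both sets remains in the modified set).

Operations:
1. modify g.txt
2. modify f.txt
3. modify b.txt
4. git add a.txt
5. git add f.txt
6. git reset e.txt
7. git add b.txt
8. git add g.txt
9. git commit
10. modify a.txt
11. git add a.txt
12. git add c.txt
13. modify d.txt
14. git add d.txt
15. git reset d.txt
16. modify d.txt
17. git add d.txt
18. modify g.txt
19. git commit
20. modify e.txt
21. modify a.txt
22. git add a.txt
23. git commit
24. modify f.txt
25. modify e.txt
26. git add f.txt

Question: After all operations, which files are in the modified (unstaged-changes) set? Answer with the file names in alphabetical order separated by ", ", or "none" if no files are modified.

After op 1 (modify g.txt): modified={g.txt} staged={none}
After op 2 (modify f.txt): modified={f.txt, g.txt} staged={none}
After op 3 (modify b.txt): modified={b.txt, f.txt, g.txt} staged={none}
After op 4 (git add a.txt): modified={b.txt, f.txt, g.txt} staged={none}
After op 5 (git add f.txt): modified={b.txt, g.txt} staged={f.txt}
After op 6 (git reset e.txt): modified={b.txt, g.txt} staged={f.txt}
After op 7 (git add b.txt): modified={g.txt} staged={b.txt, f.txt}
After op 8 (git add g.txt): modified={none} staged={b.txt, f.txt, g.txt}
After op 9 (git commit): modified={none} staged={none}
After op 10 (modify a.txt): modified={a.txt} staged={none}
After op 11 (git add a.txt): modified={none} staged={a.txt}
After op 12 (git add c.txt): modified={none} staged={a.txt}
After op 13 (modify d.txt): modified={d.txt} staged={a.txt}
After op 14 (git add d.txt): modified={none} staged={a.txt, d.txt}
After op 15 (git reset d.txt): modified={d.txt} staged={a.txt}
After op 16 (modify d.txt): modified={d.txt} staged={a.txt}
After op 17 (git add d.txt): modified={none} staged={a.txt, d.txt}
After op 18 (modify g.txt): modified={g.txt} staged={a.txt, d.txt}
After op 19 (git commit): modified={g.txt} staged={none}
After op 20 (modify e.txt): modified={e.txt, g.txt} staged={none}
After op 21 (modify a.txt): modified={a.txt, e.txt, g.txt} staged={none}
After op 22 (git add a.txt): modified={e.txt, g.txt} staged={a.txt}
After op 23 (git commit): modified={e.txt, g.txt} staged={none}
After op 24 (modify f.txt): modified={e.txt, f.txt, g.txt} staged={none}
After op 25 (modify e.txt): modified={e.txt, f.txt, g.txt} staged={none}
After op 26 (git add f.txt): modified={e.txt, g.txt} staged={f.txt}

Answer: e.txt, g.txt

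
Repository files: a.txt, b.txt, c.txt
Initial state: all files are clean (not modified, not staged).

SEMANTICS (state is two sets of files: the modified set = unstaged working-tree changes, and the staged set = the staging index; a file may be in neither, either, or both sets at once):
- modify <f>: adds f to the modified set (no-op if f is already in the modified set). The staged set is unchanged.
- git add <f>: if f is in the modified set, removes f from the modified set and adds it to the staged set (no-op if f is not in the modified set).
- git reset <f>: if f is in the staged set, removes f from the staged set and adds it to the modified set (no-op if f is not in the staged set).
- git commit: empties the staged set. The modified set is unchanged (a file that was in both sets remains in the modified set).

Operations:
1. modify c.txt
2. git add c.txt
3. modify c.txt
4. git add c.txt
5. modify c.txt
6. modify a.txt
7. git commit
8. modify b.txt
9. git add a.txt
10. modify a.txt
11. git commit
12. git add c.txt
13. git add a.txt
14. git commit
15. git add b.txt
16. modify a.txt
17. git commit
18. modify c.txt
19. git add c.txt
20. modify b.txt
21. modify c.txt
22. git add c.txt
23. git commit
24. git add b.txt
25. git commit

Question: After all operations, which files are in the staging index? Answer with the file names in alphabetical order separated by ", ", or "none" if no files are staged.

After op 1 (modify c.txt): modified={c.txt} staged={none}
After op 2 (git add c.txt): modified={none} staged={c.txt}
After op 3 (modify c.txt): modified={c.txt} staged={c.txt}
After op 4 (git add c.txt): modified={none} staged={c.txt}
After op 5 (modify c.txt): modified={c.txt} staged={c.txt}
After op 6 (modify a.txt): modified={a.txt, c.txt} staged={c.txt}
After op 7 (git commit): modified={a.txt, c.txt} staged={none}
After op 8 (modify b.txt): modified={a.txt, b.txt, c.txt} staged={none}
After op 9 (git add a.txt): modified={b.txt, c.txt} staged={a.txt}
After op 10 (modify a.txt): modified={a.txt, b.txt, c.txt} staged={a.txt}
After op 11 (git commit): modified={a.txt, b.txt, c.txt} staged={none}
After op 12 (git add c.txt): modified={a.txt, b.txt} staged={c.txt}
After op 13 (git add a.txt): modified={b.txt} staged={a.txt, c.txt}
After op 14 (git commit): modified={b.txt} staged={none}
After op 15 (git add b.txt): modified={none} staged={b.txt}
After op 16 (modify a.txt): modified={a.txt} staged={b.txt}
After op 17 (git commit): modified={a.txt} staged={none}
After op 18 (modify c.txt): modified={a.txt, c.txt} staged={none}
After op 19 (git add c.txt): modified={a.txt} staged={c.txt}
After op 20 (modify b.txt): modified={a.txt, b.txt} staged={c.txt}
After op 21 (modify c.txt): modified={a.txt, b.txt, c.txt} staged={c.txt}
After op 22 (git add c.txt): modified={a.txt, b.txt} staged={c.txt}
After op 23 (git commit): modified={a.txt, b.txt} staged={none}
After op 24 (git add b.txt): modified={a.txt} staged={b.txt}
After op 25 (git commit): modified={a.txt} staged={none}

Answer: none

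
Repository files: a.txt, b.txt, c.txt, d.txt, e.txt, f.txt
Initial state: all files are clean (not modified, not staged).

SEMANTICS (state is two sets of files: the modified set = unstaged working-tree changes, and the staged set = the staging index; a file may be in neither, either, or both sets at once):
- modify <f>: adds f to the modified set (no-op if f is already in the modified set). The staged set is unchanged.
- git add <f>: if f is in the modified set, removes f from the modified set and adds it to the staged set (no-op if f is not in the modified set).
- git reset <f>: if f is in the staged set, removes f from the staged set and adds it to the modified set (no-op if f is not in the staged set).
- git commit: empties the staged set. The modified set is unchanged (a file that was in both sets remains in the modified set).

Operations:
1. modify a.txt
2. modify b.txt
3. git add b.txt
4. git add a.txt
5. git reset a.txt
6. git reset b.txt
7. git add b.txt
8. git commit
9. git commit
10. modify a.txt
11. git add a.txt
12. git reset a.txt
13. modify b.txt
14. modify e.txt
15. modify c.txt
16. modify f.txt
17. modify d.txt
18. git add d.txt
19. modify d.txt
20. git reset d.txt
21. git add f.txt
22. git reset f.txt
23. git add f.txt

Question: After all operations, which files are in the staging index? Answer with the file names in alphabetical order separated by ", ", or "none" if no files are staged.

Answer: f.txt

Derivation:
After op 1 (modify a.txt): modified={a.txt} staged={none}
After op 2 (modify b.txt): modified={a.txt, b.txt} staged={none}
After op 3 (git add b.txt): modified={a.txt} staged={b.txt}
After op 4 (git add a.txt): modified={none} staged={a.txt, b.txt}
After op 5 (git reset a.txt): modified={a.txt} staged={b.txt}
After op 6 (git reset b.txt): modified={a.txt, b.txt} staged={none}
After op 7 (git add b.txt): modified={a.txt} staged={b.txt}
After op 8 (git commit): modified={a.txt} staged={none}
After op 9 (git commit): modified={a.txt} staged={none}
After op 10 (modify a.txt): modified={a.txt} staged={none}
After op 11 (git add a.txt): modified={none} staged={a.txt}
After op 12 (git reset a.txt): modified={a.txt} staged={none}
After op 13 (modify b.txt): modified={a.txt, b.txt} staged={none}
After op 14 (modify e.txt): modified={a.txt, b.txt, e.txt} staged={none}
After op 15 (modify c.txt): modified={a.txt, b.txt, c.txt, e.txt} staged={none}
After op 16 (modify f.txt): modified={a.txt, b.txt, c.txt, e.txt, f.txt} staged={none}
After op 17 (modify d.txt): modified={a.txt, b.txt, c.txt, d.txt, e.txt, f.txt} staged={none}
After op 18 (git add d.txt): modified={a.txt, b.txt, c.txt, e.txt, f.txt} staged={d.txt}
After op 19 (modify d.txt): modified={a.txt, b.txt, c.txt, d.txt, e.txt, f.txt} staged={d.txt}
After op 20 (git reset d.txt): modified={a.txt, b.txt, c.txt, d.txt, e.txt, f.txt} staged={none}
After op 21 (git add f.txt): modified={a.txt, b.txt, c.txt, d.txt, e.txt} staged={f.txt}
After op 22 (git reset f.txt): modified={a.txt, b.txt, c.txt, d.txt, e.txt, f.txt} staged={none}
After op 23 (git add f.txt): modified={a.txt, b.txt, c.txt, d.txt, e.txt} staged={f.txt}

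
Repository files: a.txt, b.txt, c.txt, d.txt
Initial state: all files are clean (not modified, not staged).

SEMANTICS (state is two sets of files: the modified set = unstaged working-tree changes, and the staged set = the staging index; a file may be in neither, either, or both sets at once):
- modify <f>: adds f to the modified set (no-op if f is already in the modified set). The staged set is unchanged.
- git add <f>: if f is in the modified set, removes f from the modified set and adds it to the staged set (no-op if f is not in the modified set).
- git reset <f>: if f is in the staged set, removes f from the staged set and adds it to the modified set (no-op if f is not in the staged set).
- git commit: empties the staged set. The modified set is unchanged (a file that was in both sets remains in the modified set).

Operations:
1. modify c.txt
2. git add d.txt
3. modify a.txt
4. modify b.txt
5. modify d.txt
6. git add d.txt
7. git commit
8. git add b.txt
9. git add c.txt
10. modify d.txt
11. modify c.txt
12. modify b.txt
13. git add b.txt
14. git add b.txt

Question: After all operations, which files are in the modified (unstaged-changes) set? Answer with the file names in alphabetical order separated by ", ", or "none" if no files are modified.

After op 1 (modify c.txt): modified={c.txt} staged={none}
After op 2 (git add d.txt): modified={c.txt} staged={none}
After op 3 (modify a.txt): modified={a.txt, c.txt} staged={none}
After op 4 (modify b.txt): modified={a.txt, b.txt, c.txt} staged={none}
After op 5 (modify d.txt): modified={a.txt, b.txt, c.txt, d.txt} staged={none}
After op 6 (git add d.txt): modified={a.txt, b.txt, c.txt} staged={d.txt}
After op 7 (git commit): modified={a.txt, b.txt, c.txt} staged={none}
After op 8 (git add b.txt): modified={a.txt, c.txt} staged={b.txt}
After op 9 (git add c.txt): modified={a.txt} staged={b.txt, c.txt}
After op 10 (modify d.txt): modified={a.txt, d.txt} staged={b.txt, c.txt}
After op 11 (modify c.txt): modified={a.txt, c.txt, d.txt} staged={b.txt, c.txt}
After op 12 (modify b.txt): modified={a.txt, b.txt, c.txt, d.txt} staged={b.txt, c.txt}
After op 13 (git add b.txt): modified={a.txt, c.txt, d.txt} staged={b.txt, c.txt}
After op 14 (git add b.txt): modified={a.txt, c.txt, d.txt} staged={b.txt, c.txt}

Answer: a.txt, c.txt, d.txt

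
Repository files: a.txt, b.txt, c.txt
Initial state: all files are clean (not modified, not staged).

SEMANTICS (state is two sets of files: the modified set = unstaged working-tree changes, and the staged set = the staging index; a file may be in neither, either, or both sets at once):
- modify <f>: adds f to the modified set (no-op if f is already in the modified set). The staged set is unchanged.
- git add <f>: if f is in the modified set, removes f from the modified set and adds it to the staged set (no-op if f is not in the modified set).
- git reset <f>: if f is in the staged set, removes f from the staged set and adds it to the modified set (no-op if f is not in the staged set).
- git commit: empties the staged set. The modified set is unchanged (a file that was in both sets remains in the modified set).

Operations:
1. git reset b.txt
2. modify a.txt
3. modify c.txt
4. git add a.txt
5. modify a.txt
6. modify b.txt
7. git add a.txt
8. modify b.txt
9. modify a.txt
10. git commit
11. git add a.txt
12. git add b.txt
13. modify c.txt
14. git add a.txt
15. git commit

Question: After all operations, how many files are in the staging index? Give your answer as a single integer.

Answer: 0

Derivation:
After op 1 (git reset b.txt): modified={none} staged={none}
After op 2 (modify a.txt): modified={a.txt} staged={none}
After op 3 (modify c.txt): modified={a.txt, c.txt} staged={none}
After op 4 (git add a.txt): modified={c.txt} staged={a.txt}
After op 5 (modify a.txt): modified={a.txt, c.txt} staged={a.txt}
After op 6 (modify b.txt): modified={a.txt, b.txt, c.txt} staged={a.txt}
After op 7 (git add a.txt): modified={b.txt, c.txt} staged={a.txt}
After op 8 (modify b.txt): modified={b.txt, c.txt} staged={a.txt}
After op 9 (modify a.txt): modified={a.txt, b.txt, c.txt} staged={a.txt}
After op 10 (git commit): modified={a.txt, b.txt, c.txt} staged={none}
After op 11 (git add a.txt): modified={b.txt, c.txt} staged={a.txt}
After op 12 (git add b.txt): modified={c.txt} staged={a.txt, b.txt}
After op 13 (modify c.txt): modified={c.txt} staged={a.txt, b.txt}
After op 14 (git add a.txt): modified={c.txt} staged={a.txt, b.txt}
After op 15 (git commit): modified={c.txt} staged={none}
Final staged set: {none} -> count=0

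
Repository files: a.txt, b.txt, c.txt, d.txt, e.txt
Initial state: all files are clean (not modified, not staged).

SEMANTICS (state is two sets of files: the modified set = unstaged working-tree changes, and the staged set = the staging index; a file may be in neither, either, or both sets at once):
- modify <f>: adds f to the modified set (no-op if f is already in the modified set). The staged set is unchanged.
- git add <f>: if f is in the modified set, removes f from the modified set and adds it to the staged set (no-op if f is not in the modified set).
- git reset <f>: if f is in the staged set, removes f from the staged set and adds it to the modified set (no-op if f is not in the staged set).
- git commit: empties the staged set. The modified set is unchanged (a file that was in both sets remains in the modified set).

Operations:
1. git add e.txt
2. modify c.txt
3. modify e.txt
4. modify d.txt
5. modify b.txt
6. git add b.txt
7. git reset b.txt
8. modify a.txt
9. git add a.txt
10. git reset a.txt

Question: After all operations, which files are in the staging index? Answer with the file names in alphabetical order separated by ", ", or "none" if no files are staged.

Answer: none

Derivation:
After op 1 (git add e.txt): modified={none} staged={none}
After op 2 (modify c.txt): modified={c.txt} staged={none}
After op 3 (modify e.txt): modified={c.txt, e.txt} staged={none}
After op 4 (modify d.txt): modified={c.txt, d.txt, e.txt} staged={none}
After op 5 (modify b.txt): modified={b.txt, c.txt, d.txt, e.txt} staged={none}
After op 6 (git add b.txt): modified={c.txt, d.txt, e.txt} staged={b.txt}
After op 7 (git reset b.txt): modified={b.txt, c.txt, d.txt, e.txt} staged={none}
After op 8 (modify a.txt): modified={a.txt, b.txt, c.txt, d.txt, e.txt} staged={none}
After op 9 (git add a.txt): modified={b.txt, c.txt, d.txt, e.txt} staged={a.txt}
After op 10 (git reset a.txt): modified={a.txt, b.txt, c.txt, d.txt, e.txt} staged={none}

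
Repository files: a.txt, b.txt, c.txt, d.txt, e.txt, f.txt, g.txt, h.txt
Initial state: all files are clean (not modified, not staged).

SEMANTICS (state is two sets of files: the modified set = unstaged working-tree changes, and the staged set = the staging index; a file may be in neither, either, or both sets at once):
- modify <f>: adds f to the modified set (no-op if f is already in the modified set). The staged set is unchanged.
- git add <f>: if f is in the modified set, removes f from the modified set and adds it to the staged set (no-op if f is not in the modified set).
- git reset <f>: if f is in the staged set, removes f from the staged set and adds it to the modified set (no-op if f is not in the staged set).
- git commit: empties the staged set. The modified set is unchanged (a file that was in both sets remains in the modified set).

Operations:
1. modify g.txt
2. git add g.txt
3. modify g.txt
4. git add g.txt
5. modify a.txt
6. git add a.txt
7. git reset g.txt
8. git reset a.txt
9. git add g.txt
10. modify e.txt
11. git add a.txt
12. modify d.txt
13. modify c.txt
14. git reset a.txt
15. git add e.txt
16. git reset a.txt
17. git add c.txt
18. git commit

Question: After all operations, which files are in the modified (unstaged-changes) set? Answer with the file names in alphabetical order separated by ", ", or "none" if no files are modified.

Answer: a.txt, d.txt

Derivation:
After op 1 (modify g.txt): modified={g.txt} staged={none}
After op 2 (git add g.txt): modified={none} staged={g.txt}
After op 3 (modify g.txt): modified={g.txt} staged={g.txt}
After op 4 (git add g.txt): modified={none} staged={g.txt}
After op 5 (modify a.txt): modified={a.txt} staged={g.txt}
After op 6 (git add a.txt): modified={none} staged={a.txt, g.txt}
After op 7 (git reset g.txt): modified={g.txt} staged={a.txt}
After op 8 (git reset a.txt): modified={a.txt, g.txt} staged={none}
After op 9 (git add g.txt): modified={a.txt} staged={g.txt}
After op 10 (modify e.txt): modified={a.txt, e.txt} staged={g.txt}
After op 11 (git add a.txt): modified={e.txt} staged={a.txt, g.txt}
After op 12 (modify d.txt): modified={d.txt, e.txt} staged={a.txt, g.txt}
After op 13 (modify c.txt): modified={c.txt, d.txt, e.txt} staged={a.txt, g.txt}
After op 14 (git reset a.txt): modified={a.txt, c.txt, d.txt, e.txt} staged={g.txt}
After op 15 (git add e.txt): modified={a.txt, c.txt, d.txt} staged={e.txt, g.txt}
After op 16 (git reset a.txt): modified={a.txt, c.txt, d.txt} staged={e.txt, g.txt}
After op 17 (git add c.txt): modified={a.txt, d.txt} staged={c.txt, e.txt, g.txt}
After op 18 (git commit): modified={a.txt, d.txt} staged={none}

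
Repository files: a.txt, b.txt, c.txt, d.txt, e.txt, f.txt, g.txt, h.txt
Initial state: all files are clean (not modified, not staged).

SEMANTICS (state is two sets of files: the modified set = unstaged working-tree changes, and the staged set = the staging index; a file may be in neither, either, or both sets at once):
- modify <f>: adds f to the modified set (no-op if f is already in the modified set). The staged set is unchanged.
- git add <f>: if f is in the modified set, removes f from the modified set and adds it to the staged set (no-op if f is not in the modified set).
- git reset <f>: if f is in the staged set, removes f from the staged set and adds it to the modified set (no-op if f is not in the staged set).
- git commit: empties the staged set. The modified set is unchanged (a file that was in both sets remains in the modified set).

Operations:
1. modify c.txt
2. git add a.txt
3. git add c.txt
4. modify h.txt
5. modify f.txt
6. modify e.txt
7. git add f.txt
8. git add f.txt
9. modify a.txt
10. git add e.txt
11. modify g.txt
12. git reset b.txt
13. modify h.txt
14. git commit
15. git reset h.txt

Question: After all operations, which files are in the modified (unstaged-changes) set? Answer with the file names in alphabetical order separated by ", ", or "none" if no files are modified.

After op 1 (modify c.txt): modified={c.txt} staged={none}
After op 2 (git add a.txt): modified={c.txt} staged={none}
After op 3 (git add c.txt): modified={none} staged={c.txt}
After op 4 (modify h.txt): modified={h.txt} staged={c.txt}
After op 5 (modify f.txt): modified={f.txt, h.txt} staged={c.txt}
After op 6 (modify e.txt): modified={e.txt, f.txt, h.txt} staged={c.txt}
After op 7 (git add f.txt): modified={e.txt, h.txt} staged={c.txt, f.txt}
After op 8 (git add f.txt): modified={e.txt, h.txt} staged={c.txt, f.txt}
After op 9 (modify a.txt): modified={a.txt, e.txt, h.txt} staged={c.txt, f.txt}
After op 10 (git add e.txt): modified={a.txt, h.txt} staged={c.txt, e.txt, f.txt}
After op 11 (modify g.txt): modified={a.txt, g.txt, h.txt} staged={c.txt, e.txt, f.txt}
After op 12 (git reset b.txt): modified={a.txt, g.txt, h.txt} staged={c.txt, e.txt, f.txt}
After op 13 (modify h.txt): modified={a.txt, g.txt, h.txt} staged={c.txt, e.txt, f.txt}
After op 14 (git commit): modified={a.txt, g.txt, h.txt} staged={none}
After op 15 (git reset h.txt): modified={a.txt, g.txt, h.txt} staged={none}

Answer: a.txt, g.txt, h.txt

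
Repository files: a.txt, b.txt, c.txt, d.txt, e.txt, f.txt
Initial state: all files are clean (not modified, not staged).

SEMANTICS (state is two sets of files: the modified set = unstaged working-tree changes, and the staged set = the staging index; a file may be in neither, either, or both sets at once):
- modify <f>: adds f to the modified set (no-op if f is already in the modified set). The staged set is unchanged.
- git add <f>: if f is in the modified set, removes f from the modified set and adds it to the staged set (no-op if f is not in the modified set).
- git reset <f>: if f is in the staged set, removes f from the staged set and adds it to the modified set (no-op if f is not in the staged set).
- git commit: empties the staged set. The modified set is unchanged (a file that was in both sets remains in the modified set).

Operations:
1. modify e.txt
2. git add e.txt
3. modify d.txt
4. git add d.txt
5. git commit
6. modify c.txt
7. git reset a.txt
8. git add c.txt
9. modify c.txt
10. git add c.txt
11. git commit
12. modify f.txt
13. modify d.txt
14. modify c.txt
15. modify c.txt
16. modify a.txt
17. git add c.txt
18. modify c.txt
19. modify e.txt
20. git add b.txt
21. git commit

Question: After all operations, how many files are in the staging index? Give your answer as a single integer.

After op 1 (modify e.txt): modified={e.txt} staged={none}
After op 2 (git add e.txt): modified={none} staged={e.txt}
After op 3 (modify d.txt): modified={d.txt} staged={e.txt}
After op 4 (git add d.txt): modified={none} staged={d.txt, e.txt}
After op 5 (git commit): modified={none} staged={none}
After op 6 (modify c.txt): modified={c.txt} staged={none}
After op 7 (git reset a.txt): modified={c.txt} staged={none}
After op 8 (git add c.txt): modified={none} staged={c.txt}
After op 9 (modify c.txt): modified={c.txt} staged={c.txt}
After op 10 (git add c.txt): modified={none} staged={c.txt}
After op 11 (git commit): modified={none} staged={none}
After op 12 (modify f.txt): modified={f.txt} staged={none}
After op 13 (modify d.txt): modified={d.txt, f.txt} staged={none}
After op 14 (modify c.txt): modified={c.txt, d.txt, f.txt} staged={none}
After op 15 (modify c.txt): modified={c.txt, d.txt, f.txt} staged={none}
After op 16 (modify a.txt): modified={a.txt, c.txt, d.txt, f.txt} staged={none}
After op 17 (git add c.txt): modified={a.txt, d.txt, f.txt} staged={c.txt}
After op 18 (modify c.txt): modified={a.txt, c.txt, d.txt, f.txt} staged={c.txt}
After op 19 (modify e.txt): modified={a.txt, c.txt, d.txt, e.txt, f.txt} staged={c.txt}
After op 20 (git add b.txt): modified={a.txt, c.txt, d.txt, e.txt, f.txt} staged={c.txt}
After op 21 (git commit): modified={a.txt, c.txt, d.txt, e.txt, f.txt} staged={none}
Final staged set: {none} -> count=0

Answer: 0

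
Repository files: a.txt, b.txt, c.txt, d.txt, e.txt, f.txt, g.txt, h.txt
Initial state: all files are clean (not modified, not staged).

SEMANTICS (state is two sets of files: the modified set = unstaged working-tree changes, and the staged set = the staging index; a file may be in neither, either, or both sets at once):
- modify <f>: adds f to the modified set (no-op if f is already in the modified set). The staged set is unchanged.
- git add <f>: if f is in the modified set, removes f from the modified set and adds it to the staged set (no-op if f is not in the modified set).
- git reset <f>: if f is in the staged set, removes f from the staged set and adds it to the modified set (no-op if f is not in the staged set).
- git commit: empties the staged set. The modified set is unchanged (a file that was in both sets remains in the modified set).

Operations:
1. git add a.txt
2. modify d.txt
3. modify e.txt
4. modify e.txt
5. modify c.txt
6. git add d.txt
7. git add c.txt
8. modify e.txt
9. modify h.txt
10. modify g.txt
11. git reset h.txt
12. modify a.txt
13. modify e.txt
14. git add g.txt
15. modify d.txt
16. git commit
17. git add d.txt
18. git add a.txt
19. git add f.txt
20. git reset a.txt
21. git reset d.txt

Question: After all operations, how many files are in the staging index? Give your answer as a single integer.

After op 1 (git add a.txt): modified={none} staged={none}
After op 2 (modify d.txt): modified={d.txt} staged={none}
After op 3 (modify e.txt): modified={d.txt, e.txt} staged={none}
After op 4 (modify e.txt): modified={d.txt, e.txt} staged={none}
After op 5 (modify c.txt): modified={c.txt, d.txt, e.txt} staged={none}
After op 6 (git add d.txt): modified={c.txt, e.txt} staged={d.txt}
After op 7 (git add c.txt): modified={e.txt} staged={c.txt, d.txt}
After op 8 (modify e.txt): modified={e.txt} staged={c.txt, d.txt}
After op 9 (modify h.txt): modified={e.txt, h.txt} staged={c.txt, d.txt}
After op 10 (modify g.txt): modified={e.txt, g.txt, h.txt} staged={c.txt, d.txt}
After op 11 (git reset h.txt): modified={e.txt, g.txt, h.txt} staged={c.txt, d.txt}
After op 12 (modify a.txt): modified={a.txt, e.txt, g.txt, h.txt} staged={c.txt, d.txt}
After op 13 (modify e.txt): modified={a.txt, e.txt, g.txt, h.txt} staged={c.txt, d.txt}
After op 14 (git add g.txt): modified={a.txt, e.txt, h.txt} staged={c.txt, d.txt, g.txt}
After op 15 (modify d.txt): modified={a.txt, d.txt, e.txt, h.txt} staged={c.txt, d.txt, g.txt}
After op 16 (git commit): modified={a.txt, d.txt, e.txt, h.txt} staged={none}
After op 17 (git add d.txt): modified={a.txt, e.txt, h.txt} staged={d.txt}
After op 18 (git add a.txt): modified={e.txt, h.txt} staged={a.txt, d.txt}
After op 19 (git add f.txt): modified={e.txt, h.txt} staged={a.txt, d.txt}
After op 20 (git reset a.txt): modified={a.txt, e.txt, h.txt} staged={d.txt}
After op 21 (git reset d.txt): modified={a.txt, d.txt, e.txt, h.txt} staged={none}
Final staged set: {none} -> count=0

Answer: 0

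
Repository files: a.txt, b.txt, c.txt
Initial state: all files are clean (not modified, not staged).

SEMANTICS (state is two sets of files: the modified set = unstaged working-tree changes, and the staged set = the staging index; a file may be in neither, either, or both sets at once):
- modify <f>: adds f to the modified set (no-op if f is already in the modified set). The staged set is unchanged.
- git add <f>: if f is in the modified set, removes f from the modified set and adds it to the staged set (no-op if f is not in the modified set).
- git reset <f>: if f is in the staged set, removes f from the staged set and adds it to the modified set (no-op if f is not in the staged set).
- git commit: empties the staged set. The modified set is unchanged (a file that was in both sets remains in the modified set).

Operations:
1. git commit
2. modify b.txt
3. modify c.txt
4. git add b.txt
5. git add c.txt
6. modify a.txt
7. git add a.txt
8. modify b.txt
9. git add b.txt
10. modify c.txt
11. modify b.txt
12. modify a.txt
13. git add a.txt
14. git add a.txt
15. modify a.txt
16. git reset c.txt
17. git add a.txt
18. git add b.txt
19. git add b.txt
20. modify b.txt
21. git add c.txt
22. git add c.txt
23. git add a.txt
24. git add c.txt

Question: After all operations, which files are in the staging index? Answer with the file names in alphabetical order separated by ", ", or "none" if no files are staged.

Answer: a.txt, b.txt, c.txt

Derivation:
After op 1 (git commit): modified={none} staged={none}
After op 2 (modify b.txt): modified={b.txt} staged={none}
After op 3 (modify c.txt): modified={b.txt, c.txt} staged={none}
After op 4 (git add b.txt): modified={c.txt} staged={b.txt}
After op 5 (git add c.txt): modified={none} staged={b.txt, c.txt}
After op 6 (modify a.txt): modified={a.txt} staged={b.txt, c.txt}
After op 7 (git add a.txt): modified={none} staged={a.txt, b.txt, c.txt}
After op 8 (modify b.txt): modified={b.txt} staged={a.txt, b.txt, c.txt}
After op 9 (git add b.txt): modified={none} staged={a.txt, b.txt, c.txt}
After op 10 (modify c.txt): modified={c.txt} staged={a.txt, b.txt, c.txt}
After op 11 (modify b.txt): modified={b.txt, c.txt} staged={a.txt, b.txt, c.txt}
After op 12 (modify a.txt): modified={a.txt, b.txt, c.txt} staged={a.txt, b.txt, c.txt}
After op 13 (git add a.txt): modified={b.txt, c.txt} staged={a.txt, b.txt, c.txt}
After op 14 (git add a.txt): modified={b.txt, c.txt} staged={a.txt, b.txt, c.txt}
After op 15 (modify a.txt): modified={a.txt, b.txt, c.txt} staged={a.txt, b.txt, c.txt}
After op 16 (git reset c.txt): modified={a.txt, b.txt, c.txt} staged={a.txt, b.txt}
After op 17 (git add a.txt): modified={b.txt, c.txt} staged={a.txt, b.txt}
After op 18 (git add b.txt): modified={c.txt} staged={a.txt, b.txt}
After op 19 (git add b.txt): modified={c.txt} staged={a.txt, b.txt}
After op 20 (modify b.txt): modified={b.txt, c.txt} staged={a.txt, b.txt}
After op 21 (git add c.txt): modified={b.txt} staged={a.txt, b.txt, c.txt}
After op 22 (git add c.txt): modified={b.txt} staged={a.txt, b.txt, c.txt}
After op 23 (git add a.txt): modified={b.txt} staged={a.txt, b.txt, c.txt}
After op 24 (git add c.txt): modified={b.txt} staged={a.txt, b.txt, c.txt}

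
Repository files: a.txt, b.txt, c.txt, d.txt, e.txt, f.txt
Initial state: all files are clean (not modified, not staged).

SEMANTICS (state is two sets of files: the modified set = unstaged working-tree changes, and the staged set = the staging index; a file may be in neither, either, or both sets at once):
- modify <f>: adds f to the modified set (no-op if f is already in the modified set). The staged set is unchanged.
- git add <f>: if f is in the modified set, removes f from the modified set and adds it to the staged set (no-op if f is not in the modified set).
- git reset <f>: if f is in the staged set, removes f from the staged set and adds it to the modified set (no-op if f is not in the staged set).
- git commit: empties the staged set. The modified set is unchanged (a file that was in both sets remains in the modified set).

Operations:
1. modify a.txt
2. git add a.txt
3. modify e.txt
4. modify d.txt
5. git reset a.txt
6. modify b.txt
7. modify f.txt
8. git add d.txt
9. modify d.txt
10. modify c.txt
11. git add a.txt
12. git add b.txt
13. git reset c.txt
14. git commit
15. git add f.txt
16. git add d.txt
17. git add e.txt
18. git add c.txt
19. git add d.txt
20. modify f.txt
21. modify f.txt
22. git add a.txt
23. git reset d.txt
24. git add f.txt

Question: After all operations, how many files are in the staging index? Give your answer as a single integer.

Answer: 3

Derivation:
After op 1 (modify a.txt): modified={a.txt} staged={none}
After op 2 (git add a.txt): modified={none} staged={a.txt}
After op 3 (modify e.txt): modified={e.txt} staged={a.txt}
After op 4 (modify d.txt): modified={d.txt, e.txt} staged={a.txt}
After op 5 (git reset a.txt): modified={a.txt, d.txt, e.txt} staged={none}
After op 6 (modify b.txt): modified={a.txt, b.txt, d.txt, e.txt} staged={none}
After op 7 (modify f.txt): modified={a.txt, b.txt, d.txt, e.txt, f.txt} staged={none}
After op 8 (git add d.txt): modified={a.txt, b.txt, e.txt, f.txt} staged={d.txt}
After op 9 (modify d.txt): modified={a.txt, b.txt, d.txt, e.txt, f.txt} staged={d.txt}
After op 10 (modify c.txt): modified={a.txt, b.txt, c.txt, d.txt, e.txt, f.txt} staged={d.txt}
After op 11 (git add a.txt): modified={b.txt, c.txt, d.txt, e.txt, f.txt} staged={a.txt, d.txt}
After op 12 (git add b.txt): modified={c.txt, d.txt, e.txt, f.txt} staged={a.txt, b.txt, d.txt}
After op 13 (git reset c.txt): modified={c.txt, d.txt, e.txt, f.txt} staged={a.txt, b.txt, d.txt}
After op 14 (git commit): modified={c.txt, d.txt, e.txt, f.txt} staged={none}
After op 15 (git add f.txt): modified={c.txt, d.txt, e.txt} staged={f.txt}
After op 16 (git add d.txt): modified={c.txt, e.txt} staged={d.txt, f.txt}
After op 17 (git add e.txt): modified={c.txt} staged={d.txt, e.txt, f.txt}
After op 18 (git add c.txt): modified={none} staged={c.txt, d.txt, e.txt, f.txt}
After op 19 (git add d.txt): modified={none} staged={c.txt, d.txt, e.txt, f.txt}
After op 20 (modify f.txt): modified={f.txt} staged={c.txt, d.txt, e.txt, f.txt}
After op 21 (modify f.txt): modified={f.txt} staged={c.txt, d.txt, e.txt, f.txt}
After op 22 (git add a.txt): modified={f.txt} staged={c.txt, d.txt, e.txt, f.txt}
After op 23 (git reset d.txt): modified={d.txt, f.txt} staged={c.txt, e.txt, f.txt}
After op 24 (git add f.txt): modified={d.txt} staged={c.txt, e.txt, f.txt}
Final staged set: {c.txt, e.txt, f.txt} -> count=3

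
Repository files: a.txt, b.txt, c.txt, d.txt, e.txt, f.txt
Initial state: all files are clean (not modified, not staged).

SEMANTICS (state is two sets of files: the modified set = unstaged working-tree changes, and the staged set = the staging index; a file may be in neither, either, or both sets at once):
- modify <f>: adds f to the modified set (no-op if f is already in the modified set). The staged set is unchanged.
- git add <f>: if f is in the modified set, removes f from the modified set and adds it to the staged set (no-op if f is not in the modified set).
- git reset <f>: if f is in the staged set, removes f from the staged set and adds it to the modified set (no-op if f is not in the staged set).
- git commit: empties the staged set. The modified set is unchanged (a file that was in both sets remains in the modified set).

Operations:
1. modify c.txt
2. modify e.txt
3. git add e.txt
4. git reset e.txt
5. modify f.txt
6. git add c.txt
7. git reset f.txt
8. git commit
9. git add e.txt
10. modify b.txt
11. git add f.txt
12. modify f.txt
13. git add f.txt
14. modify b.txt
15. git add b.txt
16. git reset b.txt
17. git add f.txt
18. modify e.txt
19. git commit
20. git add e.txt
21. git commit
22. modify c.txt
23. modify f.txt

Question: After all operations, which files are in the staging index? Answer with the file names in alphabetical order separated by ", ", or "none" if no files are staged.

After op 1 (modify c.txt): modified={c.txt} staged={none}
After op 2 (modify e.txt): modified={c.txt, e.txt} staged={none}
After op 3 (git add e.txt): modified={c.txt} staged={e.txt}
After op 4 (git reset e.txt): modified={c.txt, e.txt} staged={none}
After op 5 (modify f.txt): modified={c.txt, e.txt, f.txt} staged={none}
After op 6 (git add c.txt): modified={e.txt, f.txt} staged={c.txt}
After op 7 (git reset f.txt): modified={e.txt, f.txt} staged={c.txt}
After op 8 (git commit): modified={e.txt, f.txt} staged={none}
After op 9 (git add e.txt): modified={f.txt} staged={e.txt}
After op 10 (modify b.txt): modified={b.txt, f.txt} staged={e.txt}
After op 11 (git add f.txt): modified={b.txt} staged={e.txt, f.txt}
After op 12 (modify f.txt): modified={b.txt, f.txt} staged={e.txt, f.txt}
After op 13 (git add f.txt): modified={b.txt} staged={e.txt, f.txt}
After op 14 (modify b.txt): modified={b.txt} staged={e.txt, f.txt}
After op 15 (git add b.txt): modified={none} staged={b.txt, e.txt, f.txt}
After op 16 (git reset b.txt): modified={b.txt} staged={e.txt, f.txt}
After op 17 (git add f.txt): modified={b.txt} staged={e.txt, f.txt}
After op 18 (modify e.txt): modified={b.txt, e.txt} staged={e.txt, f.txt}
After op 19 (git commit): modified={b.txt, e.txt} staged={none}
After op 20 (git add e.txt): modified={b.txt} staged={e.txt}
After op 21 (git commit): modified={b.txt} staged={none}
After op 22 (modify c.txt): modified={b.txt, c.txt} staged={none}
After op 23 (modify f.txt): modified={b.txt, c.txt, f.txt} staged={none}

Answer: none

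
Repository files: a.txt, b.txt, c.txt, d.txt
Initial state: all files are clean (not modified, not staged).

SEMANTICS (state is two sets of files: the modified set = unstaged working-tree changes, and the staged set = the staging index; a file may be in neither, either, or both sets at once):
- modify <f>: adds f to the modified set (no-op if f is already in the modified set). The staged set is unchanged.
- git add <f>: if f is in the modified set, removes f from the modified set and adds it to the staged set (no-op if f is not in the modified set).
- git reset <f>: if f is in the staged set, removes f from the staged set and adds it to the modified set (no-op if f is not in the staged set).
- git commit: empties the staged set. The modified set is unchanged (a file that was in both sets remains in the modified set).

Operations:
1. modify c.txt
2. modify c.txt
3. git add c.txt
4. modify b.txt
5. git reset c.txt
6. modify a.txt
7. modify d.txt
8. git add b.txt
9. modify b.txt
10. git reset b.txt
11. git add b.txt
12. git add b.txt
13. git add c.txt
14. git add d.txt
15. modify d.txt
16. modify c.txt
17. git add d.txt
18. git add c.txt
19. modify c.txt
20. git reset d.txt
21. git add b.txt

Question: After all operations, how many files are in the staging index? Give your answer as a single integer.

After op 1 (modify c.txt): modified={c.txt} staged={none}
After op 2 (modify c.txt): modified={c.txt} staged={none}
After op 3 (git add c.txt): modified={none} staged={c.txt}
After op 4 (modify b.txt): modified={b.txt} staged={c.txt}
After op 5 (git reset c.txt): modified={b.txt, c.txt} staged={none}
After op 6 (modify a.txt): modified={a.txt, b.txt, c.txt} staged={none}
After op 7 (modify d.txt): modified={a.txt, b.txt, c.txt, d.txt} staged={none}
After op 8 (git add b.txt): modified={a.txt, c.txt, d.txt} staged={b.txt}
After op 9 (modify b.txt): modified={a.txt, b.txt, c.txt, d.txt} staged={b.txt}
After op 10 (git reset b.txt): modified={a.txt, b.txt, c.txt, d.txt} staged={none}
After op 11 (git add b.txt): modified={a.txt, c.txt, d.txt} staged={b.txt}
After op 12 (git add b.txt): modified={a.txt, c.txt, d.txt} staged={b.txt}
After op 13 (git add c.txt): modified={a.txt, d.txt} staged={b.txt, c.txt}
After op 14 (git add d.txt): modified={a.txt} staged={b.txt, c.txt, d.txt}
After op 15 (modify d.txt): modified={a.txt, d.txt} staged={b.txt, c.txt, d.txt}
After op 16 (modify c.txt): modified={a.txt, c.txt, d.txt} staged={b.txt, c.txt, d.txt}
After op 17 (git add d.txt): modified={a.txt, c.txt} staged={b.txt, c.txt, d.txt}
After op 18 (git add c.txt): modified={a.txt} staged={b.txt, c.txt, d.txt}
After op 19 (modify c.txt): modified={a.txt, c.txt} staged={b.txt, c.txt, d.txt}
After op 20 (git reset d.txt): modified={a.txt, c.txt, d.txt} staged={b.txt, c.txt}
After op 21 (git add b.txt): modified={a.txt, c.txt, d.txt} staged={b.txt, c.txt}
Final staged set: {b.txt, c.txt} -> count=2

Answer: 2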